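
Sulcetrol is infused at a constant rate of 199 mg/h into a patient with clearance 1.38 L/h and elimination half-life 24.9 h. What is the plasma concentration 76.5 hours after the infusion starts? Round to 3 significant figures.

127 mg/L

Css = rate / CL = 199 / 1.38 = 144.2 mg/L
k = ln 2 / 24.9 = 0.02784 h⁻¹
C(t) = Css (1 − e^(−kt)) = 144.2 × (1 − e^(−2.130)) = 144.2 × 0.8811 ≈ 127 mg/L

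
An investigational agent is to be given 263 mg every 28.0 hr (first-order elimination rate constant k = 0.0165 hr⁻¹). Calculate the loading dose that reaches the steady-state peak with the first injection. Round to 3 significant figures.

711 mg

Accumulation ratio R = 1 / (1 − e^(−kτ)) = 1 / (1 − e^(−0.01650×28.0)) = 1 / (1 − 0.6300) = 2.703
Loading dose = maintenance dose × R = 263 × 2.703 ≈ 711 mg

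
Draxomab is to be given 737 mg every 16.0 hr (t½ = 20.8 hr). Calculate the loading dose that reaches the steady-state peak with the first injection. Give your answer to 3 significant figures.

k = ln 2 / 20.8 = 0.03332 hr⁻¹
Accumulation ratio R = 1 / (1 − e^(−kτ)) = 1 / (1 − e^(−0.03332×16.0)) = 1 / (1 − 0.5867) = 2.420
Loading dose = maintenance dose × R = 737 × 2.420 ≈ 1780 mg

1780 mg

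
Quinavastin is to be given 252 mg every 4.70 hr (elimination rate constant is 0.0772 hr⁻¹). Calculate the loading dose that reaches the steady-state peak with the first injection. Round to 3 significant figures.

828 mg

Accumulation ratio R = 1 / (1 − e^(−kτ)) = 1 / (1 − e^(−0.07720×4.70)) = 1 / (1 − 0.6957) = 3.286
Loading dose = maintenance dose × R = 252 × 3.286 ≈ 828 mg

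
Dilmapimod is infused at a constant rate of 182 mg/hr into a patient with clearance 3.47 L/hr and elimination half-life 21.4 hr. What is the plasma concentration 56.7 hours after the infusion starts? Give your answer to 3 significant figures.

Css = rate / CL = 182 / 3.47 = 52.45 µg/mL
k = ln 2 / 21.4 = 0.03239 hr⁻¹
C(t) = Css (1 − e^(−kt)) = 52.45 × (1 − e^(−1.837)) = 52.45 × 0.8406 ≈ 44.1 µg/mL

44.1 µg/mL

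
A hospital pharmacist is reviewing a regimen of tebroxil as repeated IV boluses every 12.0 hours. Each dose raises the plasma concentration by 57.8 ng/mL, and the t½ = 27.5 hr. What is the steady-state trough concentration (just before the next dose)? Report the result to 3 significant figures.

k = ln 2 / 27.5 = 0.02521 hr⁻¹
Fraction remaining after one interval: e^(−kτ) = e^(−0.02521 × 12.0) = 0.7390
R = 1 / (1 − 0.7390) = 3.831
Css,max = 57.8 × 3.831 = 221.5 ng/mL
Css,min = Css,max × e^(−kτ) = 221.5 × 0.7390 ≈ 164 ng/mL

164 ng/mL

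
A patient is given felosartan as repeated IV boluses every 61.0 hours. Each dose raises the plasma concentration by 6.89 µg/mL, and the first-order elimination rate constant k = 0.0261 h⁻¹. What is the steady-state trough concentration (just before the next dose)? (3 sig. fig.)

Fraction remaining after one interval: e^(−kτ) = e^(−0.02610 × 61.0) = 0.2035
R = 1 / (1 − 0.2035) = 1.255
Css,max = 6.89 × 1.255 = 8.650 µg/mL
Css,min = Css,max × e^(−kτ) = 8.650 × 0.2035 ≈ 1.76 µg/mL

1.76 µg/mL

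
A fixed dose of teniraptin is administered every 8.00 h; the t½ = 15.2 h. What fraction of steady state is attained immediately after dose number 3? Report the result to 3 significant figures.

0.665

k = ln 2 / 15.2 = 0.04560 h⁻¹
f_n = 1 − e^(−nkτ) = 1 − e^(−3 × 0.04560 × 8.00) = 1 − e^(−1.094) = 1 − 0.3347 ≈ 0.665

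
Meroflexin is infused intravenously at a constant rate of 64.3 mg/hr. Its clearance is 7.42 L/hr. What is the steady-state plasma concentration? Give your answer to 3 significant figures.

8.67 µg/mL

Css = infusion rate / CL = 64.3 / 7.42 ≈ 8.67 µg/mL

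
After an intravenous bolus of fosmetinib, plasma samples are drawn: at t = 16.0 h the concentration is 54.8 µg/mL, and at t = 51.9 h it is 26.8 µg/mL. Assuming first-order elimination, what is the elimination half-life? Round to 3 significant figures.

34.8 hours

k = ln(C₁/C₂) / (t₂ − t₁) = ln(54.8/26.8) / (51.9 − 16.0)
  = 0.7153 / 35.90 = 0.01992 h⁻¹
t½ = ln 2 / k = ln 2 / 0.01992 ≈ 34.8 hours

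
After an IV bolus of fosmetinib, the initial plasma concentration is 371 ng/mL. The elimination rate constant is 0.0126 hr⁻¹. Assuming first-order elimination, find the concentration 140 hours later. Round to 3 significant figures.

C(t) = C₀ e^(−kt) = 371 × e^(−0.01260 × 140) = 371 × e^(−1.764) = 371 × 0.1714 ≈ 63.6 ng/mL

63.6 ng/mL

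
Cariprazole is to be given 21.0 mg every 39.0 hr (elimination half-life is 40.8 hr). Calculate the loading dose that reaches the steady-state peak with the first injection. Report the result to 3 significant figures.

k = ln 2 / 40.8 = 0.01699 hr⁻¹
Accumulation ratio R = 1 / (1 − e^(−kτ)) = 1 / (1 − e^(−0.01699×39.0)) = 1 / (1 − 0.5155) = 2.064
Loading dose = maintenance dose × R = 21.0 × 2.064 ≈ 43.3 mg

43.3 mg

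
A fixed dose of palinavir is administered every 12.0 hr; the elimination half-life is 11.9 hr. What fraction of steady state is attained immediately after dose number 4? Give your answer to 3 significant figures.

0.939

k = ln 2 / 11.9 = 0.05825 hr⁻¹
f_n = 1 − e^(−nkτ) = 1 − e^(−4 × 0.05825 × 12.0) = 1 − e^(−2.796) = 1 − 0.06106 ≈ 0.939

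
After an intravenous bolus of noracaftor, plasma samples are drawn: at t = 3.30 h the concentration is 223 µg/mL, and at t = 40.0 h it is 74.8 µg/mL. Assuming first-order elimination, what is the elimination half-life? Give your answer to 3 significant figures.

23.3 hours

k = ln(C₁/C₂) / (t₂ − t₁) = ln(223/74.8) / (40.0 − 3.30)
  = 1.092 / 36.70 = 0.02976 h⁻¹
t½ = ln 2 / k = ln 2 / 0.02976 ≈ 23.3 hours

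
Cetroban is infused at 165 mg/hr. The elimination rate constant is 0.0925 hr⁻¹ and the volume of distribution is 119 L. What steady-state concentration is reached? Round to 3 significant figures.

CL = k · V = 0.0925 × 119 = 11.01 L/hr
Css = rate / CL = 165 / 11.01 ≈ 15.0 mg/L

15.0 mg/L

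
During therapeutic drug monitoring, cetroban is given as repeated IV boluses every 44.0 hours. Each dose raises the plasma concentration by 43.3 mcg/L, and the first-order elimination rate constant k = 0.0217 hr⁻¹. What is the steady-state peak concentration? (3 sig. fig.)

70.4 mcg/L

Fraction remaining after one interval: e^(−kτ) = e^(−0.02170 × 44.0) = 0.3849
R = 1 / (1 − 0.3849) = 1.626
Css,max = 43.3 × 1.626 ≈ 70.4 mcg/L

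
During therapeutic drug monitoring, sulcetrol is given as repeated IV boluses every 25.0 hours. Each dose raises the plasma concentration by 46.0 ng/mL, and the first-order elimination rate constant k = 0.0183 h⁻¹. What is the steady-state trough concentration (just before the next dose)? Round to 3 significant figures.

79.3 ng/mL

Fraction remaining after one interval: e^(−kτ) = e^(−0.01830 × 25.0) = 0.6329
R = 1 / (1 − 0.6329) = 2.724
Css,max = 46.0 × 2.724 = 125.3 ng/mL
Css,min = Css,max × e^(−kτ) = 125.3 × 0.6329 ≈ 79.3 ng/mL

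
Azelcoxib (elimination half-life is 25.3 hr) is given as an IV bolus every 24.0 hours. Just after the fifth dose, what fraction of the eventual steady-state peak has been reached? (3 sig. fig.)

0.963

k = ln 2 / 25.3 = 0.02740 hr⁻¹
f_n = 1 − e^(−nkτ) = 1 − e^(−5 × 0.02740 × 24.0) = 1 − e^(−3.288) = 1 − 0.03734 ≈ 0.963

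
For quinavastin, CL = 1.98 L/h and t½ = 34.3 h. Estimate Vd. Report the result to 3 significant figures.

k = ln 2 / t½ = ln 2 / 34.3 = 0.02021 h⁻¹
V = CL / k = 1.98 / 0.02021 ≈ 98.0 L

98.0 L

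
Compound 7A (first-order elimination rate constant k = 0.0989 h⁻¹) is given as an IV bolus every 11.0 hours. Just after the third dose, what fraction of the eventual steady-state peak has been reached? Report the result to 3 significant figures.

0.962

f_n = 1 − e^(−nkτ) = 1 − e^(−3 × 0.09890 × 11.0) = 1 − e^(−3.264) = 1 − 0.03825 ≈ 0.962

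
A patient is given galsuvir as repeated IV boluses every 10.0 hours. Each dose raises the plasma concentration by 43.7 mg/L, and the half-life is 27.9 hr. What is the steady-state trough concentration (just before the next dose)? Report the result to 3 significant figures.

155 mg/L

k = ln 2 / 27.9 = 0.02484 hr⁻¹
Fraction remaining after one interval: e^(−kτ) = e^(−0.02484 × 10.0) = 0.7800
R = 1 / (1 − 0.7800) = 4.546
Css,max = 43.7 × 4.546 = 198.7 mg/L
Css,min = Css,max × e^(−kτ) = 198.7 × 0.7800 ≈ 155 mg/L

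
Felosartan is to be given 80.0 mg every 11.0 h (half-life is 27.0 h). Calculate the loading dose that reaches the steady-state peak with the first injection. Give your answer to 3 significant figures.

k = ln 2 / 27.0 = 0.02567 h⁻¹
Accumulation ratio R = 1 / (1 − e^(−kτ)) = 1 / (1 − e^(−0.02567×11.0)) = 1 / (1 − 0.7540) = 4.065
Loading dose = maintenance dose × R = 80.0 × 4.065 ≈ 325 mg

325 mg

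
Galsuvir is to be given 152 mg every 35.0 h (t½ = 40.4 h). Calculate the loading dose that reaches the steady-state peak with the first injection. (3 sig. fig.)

337 mg

k = ln 2 / 40.4 = 0.01716 h⁻¹
Accumulation ratio R = 1 / (1 − e^(−kτ)) = 1 / (1 − e^(−0.01716×35.0)) = 1 / (1 − 0.5485) = 2.215
Loading dose = maintenance dose × R = 152 × 2.215 ≈ 337 mg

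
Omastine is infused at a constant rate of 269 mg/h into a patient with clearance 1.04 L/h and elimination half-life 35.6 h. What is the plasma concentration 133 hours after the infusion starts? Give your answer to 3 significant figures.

239 mg/L

Css = rate / CL = 269 / 1.04 = 258.7 mg/L
k = ln 2 / 35.6 = 0.01947 h⁻¹
C(t) = Css (1 − e^(−kt)) = 258.7 × (1 − e^(−2.590)) = 258.7 × 0.9249 ≈ 239 mg/L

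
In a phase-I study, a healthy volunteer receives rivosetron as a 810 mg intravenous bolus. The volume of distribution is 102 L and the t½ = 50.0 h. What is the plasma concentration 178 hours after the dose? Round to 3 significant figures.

C₀ = dose / V = 810 / 102 = 7.941 mg/L
k = ln 2 / 50.0 = 0.01386 h⁻¹
C(t) = C₀ e^(−kt) = 7.941 × e^(−0.01386 × 178) = 7.941 × e^(−2.468) = 7.941 × 0.08479 ≈ 0.673 mg/L

0.673 mg/L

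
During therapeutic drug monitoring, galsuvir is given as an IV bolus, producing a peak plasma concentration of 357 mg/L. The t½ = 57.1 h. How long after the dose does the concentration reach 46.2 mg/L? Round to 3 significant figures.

k = ln 2 / 57.1 = 0.01214 h⁻¹
C(t) = C₀ e^(−kt)  ⇒  t = ln(C₀/C) / k
t = ln(357/46.2) / 0.01214 = 2.045 / 0.01214 ≈ 168 hours

168 hours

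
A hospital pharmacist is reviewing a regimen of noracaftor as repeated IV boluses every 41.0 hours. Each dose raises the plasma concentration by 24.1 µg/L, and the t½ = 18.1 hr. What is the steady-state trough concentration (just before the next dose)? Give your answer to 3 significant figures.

k = ln 2 / 18.1 = 0.03830 hr⁻¹
Fraction remaining after one interval: e^(−kτ) = e^(−0.03830 × 41.0) = 0.2080
R = 1 / (1 − 0.2080) = 1.263
Css,max = 24.1 × 1.263 = 30.43 µg/L
Css,min = Css,max × e^(−kτ) = 30.43 × 0.2080 ≈ 6.33 µg/L

6.33 µg/L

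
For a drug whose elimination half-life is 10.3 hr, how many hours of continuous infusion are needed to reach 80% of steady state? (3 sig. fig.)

23.9 hours

k = ln 2 / 10.3 = 0.06730 hr⁻¹
f = 1 − e^(−kt)  ⇒  t = −ln(1 − f) / k
t = −ln(1 − 0.8) / 0.06730 = 1.609 / 0.06730 ≈ 23.9 hours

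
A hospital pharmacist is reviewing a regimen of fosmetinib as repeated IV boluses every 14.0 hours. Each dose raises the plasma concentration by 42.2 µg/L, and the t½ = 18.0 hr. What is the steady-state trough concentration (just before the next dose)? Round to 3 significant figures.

k = ln 2 / 18.0 = 0.03851 hr⁻¹
Fraction remaining after one interval: e^(−kτ) = e^(−0.03851 × 14.0) = 0.5833
R = 1 / (1 − 0.5833) = 2.400
Css,max = 42.2 × 2.400 = 101.3 µg/L
Css,min = Css,max × e^(−kτ) = 101.3 × 0.5833 ≈ 59.1 µg/L

59.1 µg/L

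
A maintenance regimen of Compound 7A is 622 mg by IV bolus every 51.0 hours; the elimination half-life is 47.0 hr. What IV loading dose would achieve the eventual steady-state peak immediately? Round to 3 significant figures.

k = ln 2 / 47.0 = 0.01475 hr⁻¹
Accumulation ratio R = 1 / (1 − e^(−kτ)) = 1 / (1 − e^(−0.01475×51.0)) = 1 / (1 − 0.4714) = 1.892
Loading dose = maintenance dose × R = 622 × 1.892 ≈ 1180 mg

1180 mg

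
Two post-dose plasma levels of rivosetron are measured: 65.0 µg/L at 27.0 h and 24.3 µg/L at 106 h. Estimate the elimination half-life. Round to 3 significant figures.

k = ln(C₁/C₂) / (t₂ − t₁) = ln(65.0/24.3) / (106 − 27.0)
  = 0.9839 / 79.00 = 0.01245 h⁻¹
t½ = ln 2 / k = ln 2 / 0.01245 ≈ 55.7 hours

55.7 hours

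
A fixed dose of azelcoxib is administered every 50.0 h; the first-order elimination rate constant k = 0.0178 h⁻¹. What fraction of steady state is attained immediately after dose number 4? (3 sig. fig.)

f_n = 1 − e^(−nkτ) = 1 − e^(−4 × 0.01780 × 50.0) = 1 − e^(−3.560) = 1 − 0.02844 ≈ 0.972

0.972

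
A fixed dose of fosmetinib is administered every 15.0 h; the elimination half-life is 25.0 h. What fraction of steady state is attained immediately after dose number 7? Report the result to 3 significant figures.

k = ln 2 / 25.0 = 0.02773 h⁻¹
f_n = 1 − e^(−nkτ) = 1 − e^(−7 × 0.02773 × 15.0) = 1 − e^(−2.911) = 1 − 0.05441 ≈ 0.946

0.946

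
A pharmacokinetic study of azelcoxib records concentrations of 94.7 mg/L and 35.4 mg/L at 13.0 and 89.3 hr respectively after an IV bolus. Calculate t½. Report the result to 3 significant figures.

k = ln(C₁/C₂) / (t₂ − t₁) = ln(94.7/35.4) / (89.3 − 13.0)
  = 0.9840 / 76.30 = 0.01290 hr⁻¹
t½ = ln 2 / k = ln 2 / 0.01290 ≈ 53.7 hours

53.7 hours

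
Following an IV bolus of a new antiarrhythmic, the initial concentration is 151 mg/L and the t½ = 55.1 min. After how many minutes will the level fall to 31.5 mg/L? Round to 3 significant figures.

k = ln 2 / 55.1 = 0.01258 min⁻¹
C(t) = C₀ e^(−kt)  ⇒  t = ln(C₀/C) / k
t = ln(151/31.5) / 0.01258 = 1.567 / 0.01258 ≈ 125 minutes

125 minutes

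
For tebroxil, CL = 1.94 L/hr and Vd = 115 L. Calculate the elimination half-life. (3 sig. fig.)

k = CL / V = 1.94 / 115 = 0.01687 hr⁻¹
t½ = ln 2 / k = ln 2 / 0.01687 ≈ 41.1 hours

41.1 hours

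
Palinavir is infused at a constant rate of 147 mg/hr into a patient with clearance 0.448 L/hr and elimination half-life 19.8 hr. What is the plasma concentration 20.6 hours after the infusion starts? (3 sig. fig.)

169 µg/mL

Css = rate / CL = 147 / 0.448 = 328.1 µg/mL
k = ln 2 / 19.8 = 0.03501 hr⁻¹
C(t) = Css (1 − e^(−kt)) = 328.1 × (1 − e^(−0.7212)) = 328.1 × 0.5138 ≈ 169 µg/mL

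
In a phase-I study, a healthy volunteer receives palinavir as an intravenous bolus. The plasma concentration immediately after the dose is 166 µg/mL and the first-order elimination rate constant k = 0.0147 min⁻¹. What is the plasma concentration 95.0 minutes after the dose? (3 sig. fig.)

C(t) = C₀ e^(−kt) = 166 × e^(−0.01470 × 95.0) = 166 × e^(−1.396) = 166 × 0.2475 ≈ 41.1 µg/mL

41.1 µg/mL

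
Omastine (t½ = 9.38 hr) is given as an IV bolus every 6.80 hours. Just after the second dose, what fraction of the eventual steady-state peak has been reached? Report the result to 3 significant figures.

0.634

k = ln 2 / 9.38 = 0.07390 hr⁻¹
f_n = 1 − e^(−nkτ) = 1 − e^(−2 × 0.07390 × 6.80) = 1 − e^(−1.005) = 1 − 0.3660 ≈ 0.634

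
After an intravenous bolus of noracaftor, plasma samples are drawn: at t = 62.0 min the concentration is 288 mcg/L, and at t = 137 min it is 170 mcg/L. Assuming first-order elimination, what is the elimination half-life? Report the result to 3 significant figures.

98.6 minutes

k = ln(C₁/C₂) / (t₂ − t₁) = ln(288/170) / (137 − 62.0)
  = 0.5272 / 75.00 = 0.007029 min⁻¹
t½ = ln 2 / k = ln 2 / 0.007029 ≈ 98.6 minutes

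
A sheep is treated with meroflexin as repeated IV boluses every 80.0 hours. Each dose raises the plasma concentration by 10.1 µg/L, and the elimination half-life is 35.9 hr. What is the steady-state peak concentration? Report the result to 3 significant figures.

k = ln 2 / 35.9 = 0.01931 hr⁻¹
Fraction remaining after one interval: e^(−kτ) = e^(−0.01931 × 80.0) = 0.2134
R = 1 / (1 − 0.2134) = 1.271
Css,max = 10.1 × 1.271 ≈ 12.8 µg/L

12.8 µg/L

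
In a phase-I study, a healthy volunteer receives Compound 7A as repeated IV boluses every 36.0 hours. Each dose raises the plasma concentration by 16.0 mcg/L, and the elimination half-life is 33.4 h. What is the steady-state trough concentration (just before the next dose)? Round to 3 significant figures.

k = ln 2 / 33.4 = 0.02075 h⁻¹
Fraction remaining after one interval: e^(−kτ) = e^(−0.02075 × 36.0) = 0.4737
R = 1 / (1 − 0.4737) = 1.900
Css,max = 16.0 × 1.900 = 30.40 mcg/L
Css,min = Css,max × e^(−kτ) = 30.40 × 0.4737 ≈ 14.4 mcg/L

14.4 mcg/L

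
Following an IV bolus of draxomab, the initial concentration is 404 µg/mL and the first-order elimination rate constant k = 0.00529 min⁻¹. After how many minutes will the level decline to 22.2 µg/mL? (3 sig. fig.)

548 minutes

C(t) = C₀ e^(−kt)  ⇒  t = ln(C₀/C) / k
t = ln(404/22.2) / 0.005290 = 2.901 / 0.005290 ≈ 548 minutes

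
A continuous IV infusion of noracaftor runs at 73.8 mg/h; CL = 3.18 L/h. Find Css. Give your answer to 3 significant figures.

23.2 µg/mL

Css = infusion rate / CL = 73.8 / 3.18 ≈ 23.2 µg/mL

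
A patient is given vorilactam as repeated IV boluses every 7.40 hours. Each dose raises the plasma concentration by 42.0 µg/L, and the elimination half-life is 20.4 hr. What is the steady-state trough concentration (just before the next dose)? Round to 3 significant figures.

147 µg/L

k = ln 2 / 20.4 = 0.03398 hr⁻¹
Fraction remaining after one interval: e^(−kτ) = e^(−0.03398 × 7.40) = 0.7777
R = 1 / (1 − 0.7777) = 4.498
Css,max = 42.0 × 4.498 = 188.9 µg/L
Css,min = Css,max × e^(−kτ) = 188.9 × 0.7777 ≈ 147 µg/L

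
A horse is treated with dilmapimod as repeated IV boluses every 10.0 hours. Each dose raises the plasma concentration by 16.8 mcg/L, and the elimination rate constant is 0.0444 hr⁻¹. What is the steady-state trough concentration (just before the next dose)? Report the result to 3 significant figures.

30.1 mcg/L

Fraction remaining after one interval: e^(−kτ) = e^(−0.04440 × 10.0) = 0.6415
R = 1 / (1 − 0.6415) = 2.789
Css,max = 16.8 × 2.789 = 46.86 mcg/L
Css,min = Css,max × e^(−kτ) = 46.86 × 0.6415 ≈ 30.1 mcg/L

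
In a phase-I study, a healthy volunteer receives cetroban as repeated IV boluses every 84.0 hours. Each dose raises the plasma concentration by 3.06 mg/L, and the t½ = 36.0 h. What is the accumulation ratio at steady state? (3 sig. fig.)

1.25

k = ln 2 / 36.0 = 0.01925 h⁻¹
Fraction remaining after one interval: e^(−kτ) = e^(−0.01925 × 84.0) = 0.1984
R = 1 / (1 − 0.1984) = 1 / 0.8016 ≈ 1.25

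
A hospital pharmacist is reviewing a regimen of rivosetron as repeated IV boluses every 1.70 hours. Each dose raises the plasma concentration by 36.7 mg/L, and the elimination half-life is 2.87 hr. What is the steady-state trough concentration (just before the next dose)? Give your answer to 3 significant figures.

72.3 mg/L

k = ln 2 / 2.87 = 0.2415 hr⁻¹
Fraction remaining after one interval: e^(−kτ) = e^(−0.2415 × 1.70) = 0.6633
R = 1 / (1 − 0.6633) = 2.970
Css,max = 36.7 × 2.970 = 109.0 mg/L
Css,min = Css,max × e^(−kτ) = 109.0 × 0.6633 ≈ 72.3 mg/L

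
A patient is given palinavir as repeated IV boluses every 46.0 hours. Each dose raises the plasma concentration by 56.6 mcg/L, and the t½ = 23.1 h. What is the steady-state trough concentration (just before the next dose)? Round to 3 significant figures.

19.0 mcg/L

k = ln 2 / 23.1 = 0.03001 h⁻¹
Fraction remaining after one interval: e^(−kτ) = e^(−0.03001 × 46.0) = 0.2515
R = 1 / (1 − 0.2515) = 1.336
Css,max = 56.6 × 1.336 = 75.62 mcg/L
Css,min = Css,max × e^(−kτ) = 75.62 × 0.2515 ≈ 19.0 mcg/L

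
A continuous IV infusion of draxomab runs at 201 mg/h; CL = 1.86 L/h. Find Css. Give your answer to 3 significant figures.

108 µg/mL

Css = infusion rate / CL = 201 / 1.86 ≈ 108 µg/mL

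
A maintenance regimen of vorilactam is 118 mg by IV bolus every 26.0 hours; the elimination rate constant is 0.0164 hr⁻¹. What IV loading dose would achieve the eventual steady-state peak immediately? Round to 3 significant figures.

Accumulation ratio R = 1 / (1 − e^(−kτ)) = 1 / (1 − e^(−0.01640×26.0)) = 1 / (1 − 0.6529) = 2.881
Loading dose = maintenance dose × R = 118 × 2.881 ≈ 340 mg

340 mg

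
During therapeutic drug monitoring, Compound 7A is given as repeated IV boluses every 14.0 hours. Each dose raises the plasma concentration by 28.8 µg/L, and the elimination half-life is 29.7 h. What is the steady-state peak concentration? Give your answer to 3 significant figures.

103 µg/L

k = ln 2 / 29.7 = 0.02334 h⁻¹
Fraction remaining after one interval: e^(−kτ) = e^(−0.02334 × 14.0) = 0.7213
R = 1 / (1 − 0.7213) = 3.588
Css,max = 28.8 × 3.588 ≈ 103 µg/L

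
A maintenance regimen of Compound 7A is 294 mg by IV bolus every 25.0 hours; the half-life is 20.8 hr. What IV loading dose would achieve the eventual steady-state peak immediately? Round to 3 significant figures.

k = ln 2 / 20.8 = 0.03332 hr⁻¹
Accumulation ratio R = 1 / (1 − e^(−kτ)) = 1 / (1 − e^(−0.03332×25.0)) = 1 / (1 − 0.4347) = 1.769
Loading dose = maintenance dose × R = 294 × 1.769 ≈ 520 mg

520 mg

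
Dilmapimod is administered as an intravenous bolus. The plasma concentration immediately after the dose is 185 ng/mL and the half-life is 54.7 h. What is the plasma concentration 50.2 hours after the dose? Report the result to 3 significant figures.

97.9 ng/mL

k = ln 2 / 54.7 = 0.01267 h⁻¹
C(t) = C₀ e^(−kt) = 185 × e^(−0.01267 × 50.2) = 185 × e^(−0.6361) = 185 × 0.5293 ≈ 97.9 ng/mL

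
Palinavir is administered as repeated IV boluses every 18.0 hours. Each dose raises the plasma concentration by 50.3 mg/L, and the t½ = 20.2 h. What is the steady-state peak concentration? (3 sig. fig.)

109 mg/L

k = ln 2 / 20.2 = 0.03431 h⁻¹
Fraction remaining after one interval: e^(−kτ) = e^(−0.03431 × 18.0) = 0.5392
R = 1 / (1 − 0.5392) = 2.170
Css,max = 50.3 × 2.170 ≈ 109 mg/L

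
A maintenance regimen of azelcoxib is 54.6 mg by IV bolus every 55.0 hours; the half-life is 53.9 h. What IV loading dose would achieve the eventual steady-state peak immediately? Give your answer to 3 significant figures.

108 mg

k = ln 2 / 53.9 = 0.01286 h⁻¹
Accumulation ratio R = 1 / (1 − e^(−kτ)) = 1 / (1 − e^(−0.01286×55.0)) = 1 / (1 − 0.4930) = 1.972
Loading dose = maintenance dose × R = 54.6 × 1.972 ≈ 108 mg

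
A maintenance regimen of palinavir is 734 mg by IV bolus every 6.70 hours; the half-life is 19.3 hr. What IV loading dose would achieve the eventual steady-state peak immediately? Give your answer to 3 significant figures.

3430 mg

k = ln 2 / 19.3 = 0.03591 hr⁻¹
Accumulation ratio R = 1 / (1 − e^(−kτ)) = 1 / (1 − e^(−0.03591×6.70)) = 1 / (1 − 0.7861) = 4.676
Loading dose = maintenance dose × R = 734 × 4.676 ≈ 3430 mg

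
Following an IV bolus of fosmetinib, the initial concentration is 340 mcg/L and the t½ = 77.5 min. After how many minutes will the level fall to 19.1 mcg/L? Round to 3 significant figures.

k = ln 2 / 77.5 = 0.008944 min⁻¹
C(t) = C₀ e^(−kt)  ⇒  t = ln(C₀/C) / k
t = ln(340/19.1) / 0.008944 = 2.879 / 0.008944 ≈ 322 minutes

322 minutes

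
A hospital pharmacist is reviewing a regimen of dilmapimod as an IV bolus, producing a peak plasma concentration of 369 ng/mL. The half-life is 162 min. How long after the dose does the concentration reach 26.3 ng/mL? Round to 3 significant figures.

k = ln 2 / 162 = 0.004279 min⁻¹
C(t) = C₀ e^(−kt)  ⇒  t = ln(C₀/C) / k
t = ln(369/26.3) / 0.004279 = 2.641 / 0.004279 ≈ 617 minutes

617 minutes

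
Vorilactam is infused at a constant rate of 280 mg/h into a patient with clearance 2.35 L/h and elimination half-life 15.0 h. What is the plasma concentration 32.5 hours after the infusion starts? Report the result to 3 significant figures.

92.6 µg/mL

Css = rate / CL = 280 / 2.35 = 119.1 µg/mL
k = ln 2 / 15.0 = 0.04621 h⁻¹
C(t) = Css (1 − e^(−kt)) = 119.1 × (1 − e^(−1.502)) = 119.1 × 0.7773 ≈ 92.6 µg/mL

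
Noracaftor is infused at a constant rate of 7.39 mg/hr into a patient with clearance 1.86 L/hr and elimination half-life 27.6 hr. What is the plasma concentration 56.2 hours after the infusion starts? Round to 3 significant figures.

Css = rate / CL = 7.39 / 1.86 = 3.973 µg/mL
k = ln 2 / 27.6 = 0.02511 hr⁻¹
C(t) = Css (1 − e^(−kt)) = 3.973 × (1 − e^(−1.411)) = 3.973 × 0.7562 ≈ 3.00 µg/mL

3.00 µg/mL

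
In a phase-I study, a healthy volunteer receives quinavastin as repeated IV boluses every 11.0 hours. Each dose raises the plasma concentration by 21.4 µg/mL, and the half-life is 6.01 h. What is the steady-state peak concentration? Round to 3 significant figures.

k = ln 2 / 6.01 = 0.1153 h⁻¹
Fraction remaining after one interval: e^(−kτ) = e^(−0.1153 × 11.0) = 0.2812
R = 1 / (1 − 0.2812) = 1.391
Css,max = 21.4 × 1.391 ≈ 29.8 µg/mL

29.8 µg/mL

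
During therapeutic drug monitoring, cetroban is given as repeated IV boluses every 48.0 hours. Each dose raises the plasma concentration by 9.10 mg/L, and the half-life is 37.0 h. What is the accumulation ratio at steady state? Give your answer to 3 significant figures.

k = ln 2 / 37.0 = 0.01873 h⁻¹
Fraction remaining after one interval: e^(−kτ) = e^(−0.01873 × 48.0) = 0.4069
R = 1 / (1 − 0.4069) = 1 / 0.5931 ≈ 1.69

1.69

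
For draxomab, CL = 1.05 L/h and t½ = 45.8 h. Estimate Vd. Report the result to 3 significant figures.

k = ln 2 / t½ = ln 2 / 45.8 = 0.01513 h⁻¹
V = CL / k = 1.05 / 0.01513 ≈ 69.4 L

69.4 L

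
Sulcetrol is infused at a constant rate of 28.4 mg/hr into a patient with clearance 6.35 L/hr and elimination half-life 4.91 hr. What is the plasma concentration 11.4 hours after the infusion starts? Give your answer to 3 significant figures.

Css = rate / CL = 28.4 / 6.35 = 4.472 mg/L
k = ln 2 / 4.91 = 0.1412 hr⁻¹
C(t) = Css (1 − e^(−kt)) = 4.472 × (1 − e^(−1.609)) = 4.472 × 0.8000 ≈ 3.58 mg/L

3.58 mg/L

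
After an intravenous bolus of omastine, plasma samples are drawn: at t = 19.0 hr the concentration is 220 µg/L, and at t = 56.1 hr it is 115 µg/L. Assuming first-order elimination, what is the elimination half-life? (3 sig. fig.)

39.6 hours

k = ln(C₁/C₂) / (t₂ − t₁) = ln(220/115) / (56.1 − 19.0)
  = 0.6487 / 37.10 = 0.01749 hr⁻¹
t½ = ln 2 / k = ln 2 / 0.01749 ≈ 39.6 hours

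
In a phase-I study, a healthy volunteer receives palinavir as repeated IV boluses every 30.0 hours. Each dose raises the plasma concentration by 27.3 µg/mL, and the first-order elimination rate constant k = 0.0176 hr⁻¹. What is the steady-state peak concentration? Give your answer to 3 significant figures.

66.6 µg/mL

Fraction remaining after one interval: e^(−kτ) = e^(−0.01760 × 30.0) = 0.5898
R = 1 / (1 − 0.5898) = 2.438
Css,max = 27.3 × 2.438 ≈ 66.6 µg/mL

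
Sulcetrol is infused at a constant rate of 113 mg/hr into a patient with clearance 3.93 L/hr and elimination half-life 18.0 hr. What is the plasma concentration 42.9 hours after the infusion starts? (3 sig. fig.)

Css = rate / CL = 113 / 3.93 = 28.75 mg/L
k = ln 2 / 18.0 = 0.03851 hr⁻¹
C(t) = Css (1 − e^(−kt)) = 28.75 × (1 − e^(−1.652)) = 28.75 × 0.8083 ≈ 23.2 mg/L

23.2 mg/L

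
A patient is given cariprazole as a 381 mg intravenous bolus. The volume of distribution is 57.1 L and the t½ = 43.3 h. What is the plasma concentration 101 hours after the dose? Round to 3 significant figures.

1.32 mg/L

C₀ = dose / V = 381 / 57.1 = 6.673 mg/L
k = ln 2 / 43.3 = 0.01601 h⁻¹
C(t) = C₀ e^(−kt) = 6.673 × e^(−0.01601 × 101) = 6.673 × e^(−1.617) = 6.673 × 0.1985 ≈ 1.32 mg/L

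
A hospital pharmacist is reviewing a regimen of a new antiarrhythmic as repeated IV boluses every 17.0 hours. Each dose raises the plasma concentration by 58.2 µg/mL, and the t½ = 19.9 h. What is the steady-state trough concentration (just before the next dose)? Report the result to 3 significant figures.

k = ln 2 / 19.9 = 0.03483 h⁻¹
Fraction remaining after one interval: e^(−kτ) = e^(−0.03483 × 17.0) = 0.5531
R = 1 / (1 − 0.5531) = 2.238
Css,max = 58.2 × 2.238 = 130.2 µg/mL
Css,min = Css,max × e^(−kτ) = 130.2 × 0.5531 ≈ 72.0 µg/mL

72.0 µg/mL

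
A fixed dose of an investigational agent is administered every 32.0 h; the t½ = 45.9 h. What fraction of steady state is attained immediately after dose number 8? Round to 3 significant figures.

0.979

k = ln 2 / 45.9 = 0.01510 h⁻¹
f_n = 1 − e^(−nkτ) = 1 − e^(−8 × 0.01510 × 32.0) = 1 − e^(−3.866) = 1 − 0.02094 ≈ 0.979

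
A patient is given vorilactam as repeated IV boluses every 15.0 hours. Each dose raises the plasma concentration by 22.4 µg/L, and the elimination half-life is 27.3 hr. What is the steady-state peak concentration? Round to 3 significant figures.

k = ln 2 / 27.3 = 0.02539 hr⁻¹
Fraction remaining after one interval: e^(−kτ) = e^(−0.02539 × 15.0) = 0.6833
R = 1 / (1 − 0.6833) = 3.157
Css,max = 22.4 × 3.157 ≈ 70.7 µg/L

70.7 µg/L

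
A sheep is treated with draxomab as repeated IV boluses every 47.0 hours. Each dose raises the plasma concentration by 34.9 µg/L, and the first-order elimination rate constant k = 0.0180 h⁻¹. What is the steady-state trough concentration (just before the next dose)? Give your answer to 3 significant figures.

26.2 µg/L

Fraction remaining after one interval: e^(−kτ) = e^(−0.01800 × 47.0) = 0.4291
R = 1 / (1 − 0.4291) = 1.752
Css,max = 34.9 × 1.752 = 61.13 µg/L
Css,min = Css,max × e^(−kτ) = 61.13 × 0.4291 ≈ 26.2 µg/L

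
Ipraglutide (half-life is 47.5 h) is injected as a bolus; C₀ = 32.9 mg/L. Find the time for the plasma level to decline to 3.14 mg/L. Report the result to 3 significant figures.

k = ln 2 / 47.5 = 0.01459 h⁻¹
C(t) = C₀ e^(−kt)  ⇒  t = ln(C₀/C) / k
t = ln(32.9/3.14) / 0.01459 = 2.349 / 0.01459 ≈ 161 hours

161 hours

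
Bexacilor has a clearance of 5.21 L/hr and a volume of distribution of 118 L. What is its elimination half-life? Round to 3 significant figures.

k = CL / V = 5.21 / 118 = 0.04415 hr⁻¹
t½ = ln 2 / k = ln 2 / 0.04415 ≈ 15.7 hours

15.7 hours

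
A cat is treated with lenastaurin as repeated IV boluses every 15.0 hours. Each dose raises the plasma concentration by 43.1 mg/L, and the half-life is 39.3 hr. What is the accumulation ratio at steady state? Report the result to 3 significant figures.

4.30

k = ln 2 / 39.3 = 0.01764 hr⁻¹
Fraction remaining after one interval: e^(−kτ) = e^(−0.01764 × 15.0) = 0.7675
R = 1 / (1 − 0.7675) = 1 / 0.2325 ≈ 4.30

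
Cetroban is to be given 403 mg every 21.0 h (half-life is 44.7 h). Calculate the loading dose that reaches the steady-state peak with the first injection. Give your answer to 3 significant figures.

k = ln 2 / 44.7 = 0.01551 h⁻¹
Accumulation ratio R = 1 / (1 − e^(−kτ)) = 1 / (1 − e^(−0.01551×21.0)) = 1 / (1 − 0.7221) = 3.598
Loading dose = maintenance dose × R = 403 × 3.598 ≈ 1450 mg

1450 mg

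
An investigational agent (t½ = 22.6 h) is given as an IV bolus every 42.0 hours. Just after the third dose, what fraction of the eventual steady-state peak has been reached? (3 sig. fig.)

0.979

k = ln 2 / 22.6 = 0.03067 h⁻¹
f_n = 1 − e^(−nkτ) = 1 − e^(−3 × 0.03067 × 42.0) = 1 − e^(−3.864) = 1 − 0.02097 ≈ 0.979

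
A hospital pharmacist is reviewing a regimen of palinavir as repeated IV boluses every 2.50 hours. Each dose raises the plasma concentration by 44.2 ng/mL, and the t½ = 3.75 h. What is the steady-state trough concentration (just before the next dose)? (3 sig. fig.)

k = ln 2 / 3.75 = 0.1848 h⁻¹
Fraction remaining after one interval: e^(−kτ) = e^(−0.1848 × 2.50) = 0.6300
R = 1 / (1 − 0.6300) = 2.702
Css,max = 44.2 × 2.702 = 119.4 ng/mL
Css,min = Css,max × e^(−kτ) = 119.4 × 0.6300 ≈ 75.2 ng/mL

75.2 ng/mL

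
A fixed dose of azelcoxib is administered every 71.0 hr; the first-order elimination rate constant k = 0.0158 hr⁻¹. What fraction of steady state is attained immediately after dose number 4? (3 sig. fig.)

0.989

f_n = 1 − e^(−nkτ) = 1 − e^(−4 × 0.01580 × 71.0) = 1 − e^(−4.487) = 1 − 0.01125 ≈ 0.989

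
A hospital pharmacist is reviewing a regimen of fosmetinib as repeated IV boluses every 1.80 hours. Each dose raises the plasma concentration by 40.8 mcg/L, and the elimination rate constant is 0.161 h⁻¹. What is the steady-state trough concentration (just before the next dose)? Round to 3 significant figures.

Fraction remaining after one interval: e^(−kτ) = e^(−0.1610 × 1.80) = 0.7484
R = 1 / (1 − 0.7484) = 3.975
Css,max = 40.8 × 3.975 = 162.2 mcg/L
Css,min = Css,max × e^(−kτ) = 162.2 × 0.7484 ≈ 121 mcg/L

121 mcg/L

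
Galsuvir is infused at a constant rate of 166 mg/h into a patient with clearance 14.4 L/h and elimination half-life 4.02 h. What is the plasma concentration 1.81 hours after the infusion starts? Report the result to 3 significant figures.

Css = rate / CL = 166 / 14.4 = 11.53 µg/mL
k = ln 2 / 4.02 = 0.1724 h⁻¹
C(t) = Css (1 − e^(−kt)) = 11.53 × (1 − e^(−0.3121)) = 11.53 × 0.2681 ≈ 3.09 µg/mL

3.09 µg/mL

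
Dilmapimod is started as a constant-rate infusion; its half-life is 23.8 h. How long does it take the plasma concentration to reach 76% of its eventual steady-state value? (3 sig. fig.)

49.0 hours

k = ln 2 / 23.8 = 0.02912 h⁻¹
f = 1 − e^(−kt)  ⇒  t = −ln(1 − f) / k
t = −ln(1 − 0.76) / 0.02912 = 1.427 / 0.02912 ≈ 49.0 hours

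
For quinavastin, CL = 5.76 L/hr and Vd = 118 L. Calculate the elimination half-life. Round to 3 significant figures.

k = CL / V = 5.76 / 118 = 0.04881 hr⁻¹
t½ = ln 2 / k = ln 2 / 0.04881 ≈ 14.2 hours

14.2 hours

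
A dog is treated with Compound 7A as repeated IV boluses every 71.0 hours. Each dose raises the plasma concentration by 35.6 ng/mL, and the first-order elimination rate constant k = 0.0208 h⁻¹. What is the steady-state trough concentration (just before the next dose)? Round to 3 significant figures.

Fraction remaining after one interval: e^(−kτ) = e^(−0.02080 × 71.0) = 0.2284
R = 1 / (1 − 0.2284) = 1.296
Css,max = 35.6 × 1.296 = 46.14 ng/mL
Css,min = Css,max × e^(−kτ) = 46.14 × 0.2284 ≈ 10.5 ng/mL

10.5 ng/mL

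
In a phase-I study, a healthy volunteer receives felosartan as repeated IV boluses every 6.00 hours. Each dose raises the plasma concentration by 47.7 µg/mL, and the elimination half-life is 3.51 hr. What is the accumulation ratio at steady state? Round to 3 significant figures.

k = ln 2 / 3.51 = 0.1975 hr⁻¹
Fraction remaining after one interval: e^(−kτ) = e^(−0.1975 × 6.00) = 0.3058
R = 1 / (1 − 0.3058) = 1 / 0.6942 ≈ 1.44

1.44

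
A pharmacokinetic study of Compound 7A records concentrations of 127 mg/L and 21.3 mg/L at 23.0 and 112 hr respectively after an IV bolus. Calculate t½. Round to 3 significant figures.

34.6 hours

k = ln(C₁/C₂) / (t₂ − t₁) = ln(127/21.3) / (112 − 23.0)
  = 1.785 / 89.00 = 0.02006 hr⁻¹
t½ = ln 2 / k = ln 2 / 0.02006 ≈ 34.6 hours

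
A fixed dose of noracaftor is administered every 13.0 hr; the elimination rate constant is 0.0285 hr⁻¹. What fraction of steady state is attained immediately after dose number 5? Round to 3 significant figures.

f_n = 1 − e^(−nkτ) = 1 − e^(−5 × 0.02850 × 13.0) = 1 − e^(−1.853) = 1 − 0.1568 ≈ 0.843

0.843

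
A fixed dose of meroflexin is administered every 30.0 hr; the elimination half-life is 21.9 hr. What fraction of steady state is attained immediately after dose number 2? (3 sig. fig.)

0.850

k = ln 2 / 21.9 = 0.03165 hr⁻¹
f_n = 1 − e^(−nkτ) = 1 − e^(−2 × 0.03165 × 30.0) = 1 − e^(−1.899) = 1 − 0.1497 ≈ 0.850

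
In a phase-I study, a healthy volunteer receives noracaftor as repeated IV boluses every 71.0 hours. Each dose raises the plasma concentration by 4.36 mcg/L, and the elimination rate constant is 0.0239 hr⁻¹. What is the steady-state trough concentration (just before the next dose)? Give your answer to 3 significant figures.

Fraction remaining after one interval: e^(−kτ) = e^(−0.02390 × 71.0) = 0.1833
R = 1 / (1 − 0.1833) = 1.224
Css,max = 4.36 × 1.224 = 5.338 mcg/L
Css,min = Css,max × e^(−kτ) = 5.338 × 0.1833 ≈ 0.978 mcg/L

0.978 mcg/L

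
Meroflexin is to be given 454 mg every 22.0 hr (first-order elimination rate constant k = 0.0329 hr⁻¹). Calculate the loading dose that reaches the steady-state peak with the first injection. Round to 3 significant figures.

881 mg

Accumulation ratio R = 1 / (1 − e^(−kτ)) = 1 / (1 − e^(−0.03290×22.0)) = 1 / (1 − 0.4849) = 1.941
Loading dose = maintenance dose × R = 454 × 1.941 ≈ 881 mg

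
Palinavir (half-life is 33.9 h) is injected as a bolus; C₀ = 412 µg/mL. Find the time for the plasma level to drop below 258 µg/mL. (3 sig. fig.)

k = ln 2 / 33.9 = 0.02045 h⁻¹
C(t) = C₀ e^(−kt)  ⇒  t = ln(C₀/C) / k
t = ln(412/258) / 0.02045 = 0.4681 / 0.02045 ≈ 22.9 hours

22.9 hours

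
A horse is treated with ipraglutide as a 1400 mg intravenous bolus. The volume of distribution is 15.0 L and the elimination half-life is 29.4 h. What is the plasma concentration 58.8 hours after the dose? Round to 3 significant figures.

C₀ = dose / V = 1400 / 15.0 = 93.33 µg/mL
k = ln 2 / 29.4 = 0.02358 h⁻¹
C(t) = C₀ e^(−kt) = 93.33 × e^(−0.02358 × 58.8) = 93.33 × e^(−1.386) = 93.33 × 0.2500 ≈ 23.3 µg/mL

23.3 µg/mL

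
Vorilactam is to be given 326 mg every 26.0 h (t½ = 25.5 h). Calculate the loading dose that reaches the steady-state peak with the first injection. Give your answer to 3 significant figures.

643 mg

k = ln 2 / 25.5 = 0.02718 h⁻¹
Accumulation ratio R = 1 / (1 − e^(−kτ)) = 1 / (1 − e^(−0.02718×26.0)) = 1 / (1 − 0.4933) = 1.973
Loading dose = maintenance dose × R = 326 × 1.973 ≈ 643 mg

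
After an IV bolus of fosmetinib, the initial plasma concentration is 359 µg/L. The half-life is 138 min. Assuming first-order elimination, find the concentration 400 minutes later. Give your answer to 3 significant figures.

48.1 µg/L

k = ln 2 / 138 = 0.005023 min⁻¹
C(t) = C₀ e^(−kt) = 359 × e^(−0.005023 × 400) = 359 × e^(−2.009) = 359 × 0.1341 ≈ 48.1 µg/L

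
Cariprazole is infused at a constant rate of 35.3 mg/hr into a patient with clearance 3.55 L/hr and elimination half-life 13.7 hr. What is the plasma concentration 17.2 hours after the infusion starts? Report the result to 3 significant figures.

Css = rate / CL = 35.3 / 3.55 = 9.944 mg/L
k = ln 2 / 13.7 = 0.05059 hr⁻¹
C(t) = Css (1 − e^(−kt)) = 9.944 × (1 − e^(−0.8702)) = 9.944 × 0.5811 ≈ 5.78 mg/L

5.78 mg/L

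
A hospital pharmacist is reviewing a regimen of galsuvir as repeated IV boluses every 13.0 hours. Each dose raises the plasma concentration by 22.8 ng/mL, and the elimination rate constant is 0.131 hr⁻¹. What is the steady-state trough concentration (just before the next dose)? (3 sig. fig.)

5.08 ng/mL

Fraction remaining after one interval: e^(−kτ) = e^(−0.1310 × 13.0) = 0.1821
R = 1 / (1 − 0.1821) = 1.223
Css,max = 22.8 × 1.223 = 27.88 ng/mL
Css,min = Css,max × e^(−kτ) = 27.88 × 0.1821 ≈ 5.08 ng/mL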